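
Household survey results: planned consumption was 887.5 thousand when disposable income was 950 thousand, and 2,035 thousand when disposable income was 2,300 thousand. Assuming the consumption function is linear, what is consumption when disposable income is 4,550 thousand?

C = 3947.5

MPC = (2035 − 887.5)/(2300 − 950) = 1147.5/1350 = 0.85
a = 887.5 − 0.85(950) = 887.5 − 807.5 = 80
C = 80 + 0.85(4550) = 80 + 3867.5 = 3947.5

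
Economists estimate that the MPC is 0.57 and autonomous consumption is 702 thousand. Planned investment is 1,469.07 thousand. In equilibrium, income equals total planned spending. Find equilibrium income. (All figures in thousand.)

Y = 5049

Y = C + I = 702 + 0.57Y + 1469.07
Y − 0.57Y = 2171.07
0.43Y = 2171.07, so Y = 2171.07/0.43 = 5049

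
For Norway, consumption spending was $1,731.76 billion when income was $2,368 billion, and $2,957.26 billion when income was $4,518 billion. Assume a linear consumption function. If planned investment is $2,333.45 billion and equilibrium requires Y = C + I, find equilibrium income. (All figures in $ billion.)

Y = 6315

MPC = (2957.26 − 1731.76)/(4518 − 2368) = 1225.5/2150 = 0.57
a = 1731.76 − 0.57(2368) = 382
Equilibrium: Y = 382 + 0.57Y + 2333.45
0.43Y = 2715.45, so Y = 2715.45/0.43 = 6315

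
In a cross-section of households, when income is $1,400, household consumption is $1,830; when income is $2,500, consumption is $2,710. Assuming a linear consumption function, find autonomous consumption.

a = 710

MPC = ΔC/ΔY = (2710 − 1830)/(2500 − 1400) = 880/1100 = 0.8
a = C − MPC·Y = 1830 − 0.8(1400) = 1830 − 1120 = 710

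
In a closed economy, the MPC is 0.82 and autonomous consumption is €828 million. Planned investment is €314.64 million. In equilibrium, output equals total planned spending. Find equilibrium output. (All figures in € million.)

Y = 6348

Y = C + I = 828 + 0.82Y + 314.64
Y − 0.82Y = 1142.64
0.18Y = 1142.64, so Y = 1142.64/0.18 = 6348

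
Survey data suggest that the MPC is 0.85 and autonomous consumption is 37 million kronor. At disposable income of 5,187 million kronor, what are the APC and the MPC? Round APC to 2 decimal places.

MPC = 0.85 (the slope of the consumption function)
C = 37 + 0.85(5187) = 4445.95, so APC = 4445.95/5187 = 0.86

APC = 0.86; MPC = 0.85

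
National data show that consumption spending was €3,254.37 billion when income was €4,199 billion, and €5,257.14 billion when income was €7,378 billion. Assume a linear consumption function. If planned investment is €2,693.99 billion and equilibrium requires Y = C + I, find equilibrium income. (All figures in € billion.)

Y = 8927

MPC = (5257.14 − 3254.37)/(7378 − 4199) = 2002.77/3179 = 0.63
a = 3254.37 − 0.63(4199) = 609
Equilibrium: Y = 609 + 0.63Y + 2693.99
0.37Y = 3302.99, so Y = 3302.99/0.37 = 8927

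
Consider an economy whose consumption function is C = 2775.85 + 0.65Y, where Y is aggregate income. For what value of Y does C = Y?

At break-even, C = Y: 2775.85 + 0.65Y = Y
0.35Y = 2775.85, so Y = 2775.85/0.35 = 7931

Y = 7931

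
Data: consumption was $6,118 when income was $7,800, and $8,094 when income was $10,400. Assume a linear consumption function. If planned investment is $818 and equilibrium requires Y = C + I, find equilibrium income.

Y = 4200

MPC = (8094 − 6118)/(10400 − 7800) = 1976/2600 = 0.76
a = 6118 − 0.76(7800) = 190
Equilibrium: Y = 190 + 0.76Y + 818
0.24Y = 1008, so Y = 1008/0.24 = 4200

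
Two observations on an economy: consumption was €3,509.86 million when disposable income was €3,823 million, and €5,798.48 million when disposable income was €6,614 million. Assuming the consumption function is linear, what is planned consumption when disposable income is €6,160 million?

C = 5426.2

MPC = (5798.48 − 3509.86)/(6614 − 3823) = 2288.62/2791 = 0.82
a = 3509.86 − 0.82(3823) = 3509.86 − 3134.86 = 375
C = 375 + 0.82(6160) = 375 + 5051.2 = 5426.2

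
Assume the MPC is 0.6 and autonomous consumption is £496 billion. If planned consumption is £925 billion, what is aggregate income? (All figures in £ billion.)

496 + 0.6Y = 925
0.6Y = 429, so Y = 429/0.6 = 715

Y = 715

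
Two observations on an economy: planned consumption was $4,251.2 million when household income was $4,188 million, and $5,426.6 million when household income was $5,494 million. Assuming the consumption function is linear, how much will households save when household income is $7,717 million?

S = 289.7

MPC = (5426.6 − 4251.2)/(5494 − 4188) = 1175.4/1306 = 0.9
a = 4251.2 − 0.9(4188) = 4251.2 − 3769.2 = 482
C = 482 + 0.9(7717) = 7427.3
S = 7717 − 7427.3 = 289.7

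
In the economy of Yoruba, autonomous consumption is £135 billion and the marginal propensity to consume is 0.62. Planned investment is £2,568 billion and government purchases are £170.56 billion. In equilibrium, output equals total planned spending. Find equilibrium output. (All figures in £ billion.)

Y = C + I + G = 135 + 0.62Y + 2568 + 170.56
Y − 0.62Y = 2873.56
0.38Y = 2873.56, so Y = 2873.56/0.38 = 7562

Y = 7562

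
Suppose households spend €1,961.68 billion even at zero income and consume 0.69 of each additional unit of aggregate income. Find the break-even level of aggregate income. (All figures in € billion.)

Y = 6328

At break-even, C = Y: 1961.68 + 0.69Y = Y
0.31Y = 1961.68, so Y = 1961.68/0.31 = 6328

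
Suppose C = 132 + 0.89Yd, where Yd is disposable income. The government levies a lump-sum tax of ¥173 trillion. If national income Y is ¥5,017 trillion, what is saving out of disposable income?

S = 400.84

Yd = Y − T = 5017 − 173 = 4844
C = 132 + 0.89(4844) = 132 + 4311.16 = 4443.16
S = Yd − C = 4844 − 4443.16 = 400.84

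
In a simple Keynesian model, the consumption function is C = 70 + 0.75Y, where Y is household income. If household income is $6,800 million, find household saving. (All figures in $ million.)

S = 1630

C = 70 + 0.75(6800) = 70 + 5100 = 5170
S = Y − C = 6800 − 5170 = 1630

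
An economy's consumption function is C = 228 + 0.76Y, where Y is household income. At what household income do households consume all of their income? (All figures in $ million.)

Y = 950

At break-even, C = Y: 228 + 0.76Y = Y
0.24Y = 228, so Y = 228/0.24 = 950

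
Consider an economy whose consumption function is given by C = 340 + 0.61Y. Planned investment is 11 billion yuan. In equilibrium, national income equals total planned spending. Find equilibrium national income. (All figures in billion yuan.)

Y = 900

Y = C + I = 340 + 0.61Y + 11
Y − 0.61Y = 351
0.39Y = 351, so Y = 351/0.39 = 900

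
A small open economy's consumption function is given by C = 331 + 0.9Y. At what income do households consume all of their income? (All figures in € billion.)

At break-even, C = Y: 331 + 0.9Y = Y
0.1Y = 331, so Y = 331/0.1 = 3310

Y = 3310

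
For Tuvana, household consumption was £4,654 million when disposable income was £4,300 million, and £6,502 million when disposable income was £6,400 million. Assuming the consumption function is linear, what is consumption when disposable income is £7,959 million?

C = 7873.92

MPC = (6502 − 4654)/(6400 − 4300) = 1848/2100 = 0.88
a = 4654 − 0.88(4300) = 4654 − 3784 = 870
C = 870 + 0.88(7959) = 870 + 7003.92 = 7873.92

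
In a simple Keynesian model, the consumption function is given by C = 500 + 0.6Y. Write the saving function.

S = Y − C = Y − (500 + 0.6Y) = -500 + (1 − 0.6)Y

S = -500 + 0.4Y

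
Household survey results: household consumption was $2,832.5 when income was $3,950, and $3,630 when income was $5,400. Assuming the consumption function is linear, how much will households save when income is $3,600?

S = 960

MPC = (3630 − 2832.5)/(5400 − 3950) = 797.5/1450 = 0.55
a = 2832.5 − 0.55(3950) = 2832.5 − 2172.5 = 660
C = 660 + 0.55(3600) = 2640
S = 3600 − 2640 = 960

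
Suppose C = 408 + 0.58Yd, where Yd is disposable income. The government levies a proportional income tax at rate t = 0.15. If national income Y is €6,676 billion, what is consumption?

Yd = (1 − 0.15)(6676) = 0.85(6676) = 5674.6
C = 408 + 0.58(5674.6) = 408 + 3291.268 = 3699.268

C = 3699.268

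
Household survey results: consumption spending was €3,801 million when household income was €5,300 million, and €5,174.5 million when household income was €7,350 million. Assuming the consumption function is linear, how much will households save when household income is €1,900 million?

MPC = (5174.5 − 3801)/(7350 − 5300) = 1373.5/2050 = 0.67
a = 3801 − 0.67(5300) = 3801 − 3551 = 250
C = 250 + 0.67(1900) = 1523
S = 1900 − 1523 = 377

S = 377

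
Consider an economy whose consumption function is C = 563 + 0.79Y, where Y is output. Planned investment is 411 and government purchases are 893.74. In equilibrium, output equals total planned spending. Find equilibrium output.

Y = C + I + G = 563 + 0.79Y + 411 + 893.74
Y − 0.79Y = 1867.74
0.21Y = 1867.74, so Y = 1867.74/0.21 = 8894

Y = 8894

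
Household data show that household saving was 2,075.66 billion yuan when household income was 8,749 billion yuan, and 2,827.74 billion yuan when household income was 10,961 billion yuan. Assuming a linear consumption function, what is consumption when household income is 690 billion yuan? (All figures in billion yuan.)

MPS = ΔS/ΔY = (2827.74 − 2075.66)/(10961 − 8749) = 752.08/2212 = 0.34
MPC = 1 − MPS = 0.66
Autonomous saving = 2075.66 − 0.34(8749) = -899, so a = 899
C = 899 + 0.66(690) = 899 + 455.4 = 1354.4

C = 1354.4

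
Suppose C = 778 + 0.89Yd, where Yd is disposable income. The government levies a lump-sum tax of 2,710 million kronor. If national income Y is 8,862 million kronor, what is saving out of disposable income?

Yd = Y − T = 8862 − 2710 = 6152
C = 778 + 0.89(6152) = 778 + 5475.28 = 6253.28
S = Yd − C = 6152 − 6253.28 = -101.28

S = -101.28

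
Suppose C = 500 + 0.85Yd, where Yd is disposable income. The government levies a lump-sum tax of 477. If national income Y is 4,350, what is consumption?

Yd = Y − T = 4350 − 477 = 3873
C = 500 + 0.85(3873) = 500 + 3292.05 = 3792.05

C = 3792.05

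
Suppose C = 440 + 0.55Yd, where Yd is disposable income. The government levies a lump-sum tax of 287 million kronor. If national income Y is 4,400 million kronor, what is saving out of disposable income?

S = 1410.85

Yd = Y − T = 4400 − 287 = 4113
C = 440 + 0.55(4113) = 440 + 2262.15 = 2702.15
S = Yd − C = 4113 − 2702.15 = 1410.85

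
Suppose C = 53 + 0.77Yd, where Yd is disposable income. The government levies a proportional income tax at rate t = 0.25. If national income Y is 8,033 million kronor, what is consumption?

C = 4692.0575

Yd = (1 − 0.25)(8033) = 0.75(8033) = 6024.75
C = 53 + 0.77(6024.75) = 53 + 4639.0575 = 4692.0575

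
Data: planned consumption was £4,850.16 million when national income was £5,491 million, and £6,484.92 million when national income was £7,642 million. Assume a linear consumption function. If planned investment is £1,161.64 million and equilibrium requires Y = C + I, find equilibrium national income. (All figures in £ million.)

MPC = (6484.92 − 4850.16)/(7642 − 5491) = 1634.76/2151 = 0.76
a = 4850.16 − 0.76(5491) = 677
Equilibrium: Y = 677 + 0.76Y + 1161.64
0.24Y = 1838.64, so Y = 1838.64/0.24 = 7661

Y = 7661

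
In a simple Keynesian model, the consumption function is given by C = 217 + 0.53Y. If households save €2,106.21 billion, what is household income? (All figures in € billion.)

S = Y − C = -217 + 0.47Y
-217 + 0.47Y = 2106.21, so 0.47Y = 2323.21 and Y = 4943

Y = 4943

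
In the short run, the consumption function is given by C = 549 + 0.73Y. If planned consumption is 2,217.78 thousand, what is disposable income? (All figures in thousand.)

Y = 2286

549 + 0.73Y = 2217.78
0.73Y = 1668.78, so Y = 1668.78/0.73 = 2286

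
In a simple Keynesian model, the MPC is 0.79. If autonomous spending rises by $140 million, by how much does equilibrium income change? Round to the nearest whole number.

The multiplier is 1/(1 − MPC) = 1/0.21.
ΔY = 140/0.21 = 666.67 ≈ 667

ΔY ≈ 667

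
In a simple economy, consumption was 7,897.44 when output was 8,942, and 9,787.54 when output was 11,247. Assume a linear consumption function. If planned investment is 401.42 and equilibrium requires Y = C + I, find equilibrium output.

MPC = (9787.54 − 7897.44)/(11247 − 8942) = 1890.1/2305 = 0.82
a = 7897.44 − 0.82(8942) = 565
Equilibrium: Y = 565 + 0.82Y + 401.42
0.18Y = 966.42, so Y = 966.42/0.18 = 5369

Y = 5369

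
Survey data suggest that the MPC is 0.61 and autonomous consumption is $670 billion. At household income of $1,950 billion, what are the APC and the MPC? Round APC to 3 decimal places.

APC = 0.954; MPC = 0.61

MPC = 0.61 (the slope of the consumption function)
C = 670 + 0.61(1950) = 1859.5, so APC = 1859.5/1950 = 0.954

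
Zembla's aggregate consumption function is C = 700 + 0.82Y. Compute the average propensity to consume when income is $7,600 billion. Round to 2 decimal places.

APC = 0.91

C = 700 + 0.82(7600) = 6932
APC = C/Y = 6932/7600 = 0.91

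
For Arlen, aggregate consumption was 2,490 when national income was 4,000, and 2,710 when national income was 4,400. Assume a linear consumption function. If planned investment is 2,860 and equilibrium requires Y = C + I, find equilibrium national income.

MPC = (2710 − 2490)/(4400 − 4000) = 220/400 = 0.55
a = 2490 − 0.55(4000) = 290
Equilibrium: Y = 290 + 0.55Y + 2860
0.45Y = 3150, so Y = 3150/0.45 = 7000

Y = 7000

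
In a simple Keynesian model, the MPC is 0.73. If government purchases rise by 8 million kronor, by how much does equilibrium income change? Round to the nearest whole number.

The multiplier is 1/(1 − MPC) = 1/0.27.
ΔY = 8/0.27 = 29.63 ≈ 30

ΔY ≈ 30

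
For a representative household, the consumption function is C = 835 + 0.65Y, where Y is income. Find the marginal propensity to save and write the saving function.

MPS = 1 − MPC = 1 − 0.65 = 0.35
S = Y − C = -835 + 0.35Y

MPS = 0.35; S = -835 + 0.35Y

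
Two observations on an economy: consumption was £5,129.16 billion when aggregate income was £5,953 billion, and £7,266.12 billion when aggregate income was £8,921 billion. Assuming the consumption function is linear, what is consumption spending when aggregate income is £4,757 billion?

C = 4268.04

MPC = (7266.12 − 5129.16)/(8921 − 5953) = 2136.96/2968 = 0.72
a = 5129.16 − 0.72(5953) = 5129.16 − 4286.16 = 843
C = 843 + 0.72(4757) = 843 + 3425.04 = 4268.04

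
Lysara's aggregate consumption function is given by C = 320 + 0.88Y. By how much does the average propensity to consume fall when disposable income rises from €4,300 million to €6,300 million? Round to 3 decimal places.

At Y = 4300: C = 320 + 0.88(4300) = 4104, APC = 4104/4300 = 0.9544
At Y = 6300: C = 5864, APC = 5864/6300 = 0.9308
Fall in APC = 0.9544 − 0.9308 = 0.0236 ≈ 0.024

ΔAPC = 0.024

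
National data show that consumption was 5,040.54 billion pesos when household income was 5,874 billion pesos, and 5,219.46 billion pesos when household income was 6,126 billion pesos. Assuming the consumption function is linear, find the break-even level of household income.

MPC = (5219.46 − 5040.54)/(6126 − 5874) = 178.92/252 = 0.71
a = 5040.54 − 0.71(5874) = 5040.54 − 4170.54 = 870
Break-even: Y = a/(1−MPC) = 870/0.29 = 3000

Y = 3000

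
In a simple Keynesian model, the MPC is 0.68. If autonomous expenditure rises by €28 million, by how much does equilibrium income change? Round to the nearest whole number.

The multiplier is 1/(1 − MPC) = 1/0.32.
ΔY = 28/0.32 = 87.50 ≈ 88

ΔY ≈ 88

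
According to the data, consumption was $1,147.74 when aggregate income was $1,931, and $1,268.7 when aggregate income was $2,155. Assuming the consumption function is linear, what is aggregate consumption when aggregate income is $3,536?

C = 2014.44

MPC = (1268.7 − 1147.74)/(2155 − 1931) = 120.96/224 = 0.54
a = 1147.74 − 0.54(1931) = 1147.74 − 1042.74 = 105
C = 105 + 0.54(3536) = 105 + 1909.44 = 2014.44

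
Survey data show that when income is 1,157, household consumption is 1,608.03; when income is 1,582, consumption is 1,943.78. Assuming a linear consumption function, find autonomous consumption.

MPC = ΔC/ΔY = (1943.78 − 1608.03)/(1582 − 1157) = 335.75/425 = 0.79
a = C − MPC·Y = 1608.03 − 0.79(1157) = 1608.03 − 914.03 = 694

a = 694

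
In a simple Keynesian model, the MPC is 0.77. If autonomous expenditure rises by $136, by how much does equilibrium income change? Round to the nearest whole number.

The multiplier is 1/(1 − MPC) = 1/0.23.
ΔY = 136/0.23 = 591.30 ≈ 591

ΔY ≈ 591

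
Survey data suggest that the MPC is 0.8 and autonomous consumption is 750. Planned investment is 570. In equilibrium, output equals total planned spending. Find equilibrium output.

Y = C + I = 750 + 0.8Y + 570
Y − 0.8Y = 1320
0.2Y = 1320, so Y = 1320/0.2 = 6600

Y = 6600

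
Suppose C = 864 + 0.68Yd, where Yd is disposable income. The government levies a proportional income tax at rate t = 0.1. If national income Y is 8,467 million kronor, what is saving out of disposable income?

Yd = (1 − 0.1)(8467) = 0.9(8467) = 7620.3
C = 864 + 0.68(7620.3) = 864 + 5181.804 = 6045.804
S = Yd − C = 7620.3 − 6045.804 = 1574.496

S = 1574.496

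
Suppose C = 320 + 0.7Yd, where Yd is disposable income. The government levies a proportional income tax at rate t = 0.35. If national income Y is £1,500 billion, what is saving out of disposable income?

Yd = (1 − 0.35)(1500) = 0.65(1500) = 975
C = 320 + 0.7(975) = 320 + 682.5 = 1002.5
S = Yd − C = 975 − 1002.5 = -27.5

S = -27.5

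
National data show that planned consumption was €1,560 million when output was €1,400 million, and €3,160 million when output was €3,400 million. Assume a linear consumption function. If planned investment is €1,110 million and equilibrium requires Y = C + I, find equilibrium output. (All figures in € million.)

Y = 7750

MPC = (3160 − 1560)/(3400 − 1400) = 1600/2000 = 0.8
a = 1560 − 0.8(1400) = 440
Equilibrium: Y = 440 + 0.8Y + 1110
0.2Y = 1550, so Y = 1550/0.2 = 7750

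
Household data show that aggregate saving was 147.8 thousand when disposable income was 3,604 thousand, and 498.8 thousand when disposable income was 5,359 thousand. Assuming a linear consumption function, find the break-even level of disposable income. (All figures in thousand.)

Y = 2865

MPS = ΔS/ΔY = (498.8 − 147.8)/(5359 − 3604) = 351/1755 = 0.2
MPC = 1 − MPS = 0.8
From S(3604) = 147.8: −a + 0.2(3604) = 147.8, so a = 720.8 − 147.8 = 573
Break-even (S = 0): Y = a/MPS = 573/0.2 = 2865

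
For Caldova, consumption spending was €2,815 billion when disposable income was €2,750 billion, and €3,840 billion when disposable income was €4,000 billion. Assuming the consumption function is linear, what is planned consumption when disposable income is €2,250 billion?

MPC = (3840 − 2815)/(4000 − 2750) = 1025/1250 = 0.82
a = 2815 − 0.82(2750) = 2815 − 2255 = 560
C = 560 + 0.82(2250) = 560 + 1845 = 2405

C = 2405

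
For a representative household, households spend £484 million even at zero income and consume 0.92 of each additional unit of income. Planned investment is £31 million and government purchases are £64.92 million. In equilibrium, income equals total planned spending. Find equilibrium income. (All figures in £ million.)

Y = C + I + G = 484 + 0.92Y + 31 + 64.92
Y − 0.92Y = 579.92
0.08Y = 579.92, so Y = 579.92/0.08 = 7249

Y = 7249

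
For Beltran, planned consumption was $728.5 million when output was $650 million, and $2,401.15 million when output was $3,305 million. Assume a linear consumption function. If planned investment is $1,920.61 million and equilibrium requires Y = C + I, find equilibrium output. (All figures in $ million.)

MPC = (2401.15 − 728.5)/(3305 − 650) = 1672.65/2655 = 0.63
a = 728.5 − 0.63(650) = 319
Equilibrium: Y = 319 + 0.63Y + 1920.61
0.37Y = 2239.61, so Y = 2239.61/0.37 = 6053

Y = 6053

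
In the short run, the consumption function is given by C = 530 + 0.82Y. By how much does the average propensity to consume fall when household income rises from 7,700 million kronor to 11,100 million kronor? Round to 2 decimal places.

ΔAPC = 0.02

At Y = 7700: C = 530 + 0.82(7700) = 6844, APC = 6844/7700 = 0.889
At Y = 11100: C = 9632, APC = 9632/11100 = 0.868
Fall in APC = 0.889 − 0.868 = 0.021 ≈ 0.02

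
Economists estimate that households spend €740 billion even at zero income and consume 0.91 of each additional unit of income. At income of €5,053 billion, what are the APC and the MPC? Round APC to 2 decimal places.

APC = 1.06; MPC = 0.91

MPC = 0.91 (the slope of the consumption function)
C = 740 + 0.91(5053) = 5338.23, so APC = 5338.23/5053 = 1.06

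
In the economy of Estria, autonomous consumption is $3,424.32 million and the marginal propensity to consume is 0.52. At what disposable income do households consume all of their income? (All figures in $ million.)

At break-even, C = Y: 3424.32 + 0.52Y = Y
0.48Y = 3424.32, so Y = 3424.32/0.48 = 7134

Y = 7134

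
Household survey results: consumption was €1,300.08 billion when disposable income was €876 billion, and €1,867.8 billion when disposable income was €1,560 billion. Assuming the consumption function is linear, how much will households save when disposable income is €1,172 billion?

MPC = (1867.8 − 1300.08)/(1560 − 876) = 567.72/684 = 0.83
a = 1300.08 − 0.83(876) = 1300.08 − 727.08 = 573
C = 573 + 0.83(1172) = 1545.76
S = 1172 − 1545.76 = -373.76

S = -373.76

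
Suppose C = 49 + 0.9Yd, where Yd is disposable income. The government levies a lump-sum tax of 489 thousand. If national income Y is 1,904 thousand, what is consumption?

Yd = Y − T = 1904 − 489 = 1415
C = 49 + 0.9(1415) = 49 + 1273.5 = 1322.5

C = 1322.5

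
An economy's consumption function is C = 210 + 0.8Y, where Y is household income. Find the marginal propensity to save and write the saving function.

MPS = 0.2; S = -210 + 0.2Y

MPS = 1 − MPC = 1 − 0.8 = 0.2
S = Y − C = -210 + 0.2Y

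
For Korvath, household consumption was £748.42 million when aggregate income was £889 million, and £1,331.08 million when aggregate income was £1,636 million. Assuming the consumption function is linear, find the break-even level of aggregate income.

Y = 250

MPC = (1331.08 − 748.42)/(1636 − 889) = 582.66/747 = 0.78
a = 748.42 − 0.78(889) = 748.42 − 693.42 = 55
Break-even: Y = a/(1−MPC) = 55/0.22 = 250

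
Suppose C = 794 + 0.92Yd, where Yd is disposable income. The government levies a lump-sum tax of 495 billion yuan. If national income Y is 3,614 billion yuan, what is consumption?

Yd = Y − T = 3614 − 495 = 3119
C = 794 + 0.92(3119) = 794 + 2869.48 = 3663.48

C = 3663.48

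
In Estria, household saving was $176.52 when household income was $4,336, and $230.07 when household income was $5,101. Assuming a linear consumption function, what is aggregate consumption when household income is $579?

C = 665.47

MPS = ΔS/ΔY = (230.07 − 176.52)/(5101 − 4336) = 53.55/765 = 0.07
MPC = 1 − MPS = 0.93
Autonomous saving = 176.52 − 0.07(4336) = -127, so a = 127
C = 127 + 0.93(579) = 127 + 538.47 = 665.47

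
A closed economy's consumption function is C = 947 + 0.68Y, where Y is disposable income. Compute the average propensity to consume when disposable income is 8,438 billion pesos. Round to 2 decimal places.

C = 947 + 0.68(8438) = 6684.84
APC = C/Y = 6684.84/8438 = 0.79

APC = 0.79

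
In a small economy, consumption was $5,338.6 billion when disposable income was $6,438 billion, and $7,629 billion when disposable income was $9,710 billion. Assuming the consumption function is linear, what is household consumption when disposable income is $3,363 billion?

MPC = (7629 − 5338.6)/(9710 − 6438) = 2290.4/3272 = 0.7
a = 5338.6 − 0.7(6438) = 5338.6 − 4506.6 = 832
C = 832 + 0.7(3363) = 832 + 2354.1 = 3186.1

C = 3186.1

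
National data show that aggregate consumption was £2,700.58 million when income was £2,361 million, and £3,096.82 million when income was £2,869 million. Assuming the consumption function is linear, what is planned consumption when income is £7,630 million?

C = 6810.4

MPC = (3096.82 − 2700.58)/(2869 − 2361) = 396.24/508 = 0.78
a = 2700.58 − 0.78(2361) = 2700.58 − 1841.58 = 859
C = 859 + 0.78(7630) = 859 + 5951.4 = 6810.4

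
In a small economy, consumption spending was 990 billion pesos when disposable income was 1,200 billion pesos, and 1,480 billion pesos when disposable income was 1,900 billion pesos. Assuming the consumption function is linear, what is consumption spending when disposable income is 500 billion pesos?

MPC = (1480 − 990)/(1900 − 1200) = 490/700 = 0.7
a = 990 − 0.7(1200) = 990 − 840 = 150
C = 150 + 0.7(500) = 150 + 350 = 500

C = 500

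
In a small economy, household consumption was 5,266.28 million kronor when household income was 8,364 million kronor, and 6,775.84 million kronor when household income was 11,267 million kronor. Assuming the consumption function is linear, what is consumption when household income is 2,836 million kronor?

MPC = (6775.84 − 5266.28)/(11267 − 8364) = 1509.56/2903 = 0.52
a = 5266.28 − 0.52(8364) = 5266.28 − 4349.28 = 917
C = 917 + 0.52(2836) = 917 + 1474.72 = 2391.72

C = 2391.72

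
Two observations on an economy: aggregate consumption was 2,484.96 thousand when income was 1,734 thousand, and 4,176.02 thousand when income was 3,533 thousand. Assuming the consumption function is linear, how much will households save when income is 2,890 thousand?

S = -681.6

MPC = (4176.02 − 2484.96)/(3533 − 1734) = 1691.06/1799 = 0.94
a = 2484.96 − 0.94(1734) = 2484.96 − 1629.96 = 855
C = 855 + 0.94(2890) = 3571.6
S = 2890 − 3571.6 = -681.6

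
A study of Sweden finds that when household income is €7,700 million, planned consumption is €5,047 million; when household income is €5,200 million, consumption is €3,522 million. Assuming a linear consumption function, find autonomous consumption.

MPC = ΔC/ΔY = (5047 − 3522)/(7700 − 5200) = 1525/2500 = 0.61
a = C − MPC·Y = 3522 − 0.61(5200) = 3522 − 3172 = 350

a = 350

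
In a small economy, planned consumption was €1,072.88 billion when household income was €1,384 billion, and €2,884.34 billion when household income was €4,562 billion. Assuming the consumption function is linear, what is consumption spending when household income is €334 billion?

C = 474.38

MPC = (2884.34 − 1072.88)/(4562 − 1384) = 1811.46/3178 = 0.57
a = 1072.88 − 0.57(1384) = 1072.88 − 788.88 = 284
C = 284 + 0.57(334) = 284 + 190.38 = 474.38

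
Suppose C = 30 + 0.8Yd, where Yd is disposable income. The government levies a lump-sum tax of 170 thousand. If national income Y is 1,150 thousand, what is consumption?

C = 814

Yd = Y − T = 1150 − 170 = 980
C = 30 + 0.8(980) = 30 + 784 = 814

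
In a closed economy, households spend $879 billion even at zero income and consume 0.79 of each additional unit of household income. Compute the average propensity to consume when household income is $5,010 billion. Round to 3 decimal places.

C = 879 + 0.79(5010) = 4836.9
APC = C/Y = 4836.9/5010 = 0.965

APC = 0.965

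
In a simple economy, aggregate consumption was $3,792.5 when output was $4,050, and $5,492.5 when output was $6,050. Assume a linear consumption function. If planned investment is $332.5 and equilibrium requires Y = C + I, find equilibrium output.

MPC = (5492.5 − 3792.5)/(6050 − 4050) = 1700/2000 = 0.85
a = 3792.5 − 0.85(4050) = 350
Equilibrium: Y = 350 + 0.85Y + 332.5
0.15Y = 682.5, so Y = 682.5/0.15 = 4550

Y = 4550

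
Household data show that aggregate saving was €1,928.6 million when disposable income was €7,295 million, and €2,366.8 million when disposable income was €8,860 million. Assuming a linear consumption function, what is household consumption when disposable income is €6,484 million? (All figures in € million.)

MPS = ΔS/ΔY = (2366.8 − 1928.6)/(8860 − 7295) = 438.2/1565 = 0.28
MPC = 1 − MPS = 0.72
Autonomous saving = 1928.6 − 0.28(7295) = -114, so a = 114
C = 114 + 0.72(6484) = 114 + 4668.48 = 4782.48

C = 4782.48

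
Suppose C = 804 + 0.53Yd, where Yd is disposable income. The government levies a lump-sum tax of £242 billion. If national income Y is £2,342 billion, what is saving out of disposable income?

Yd = Y − T = 2342 − 242 = 2100
C = 804 + 0.53(2100) = 804 + 1113 = 1917
S = Yd − C = 2100 − 1917 = 183

S = 183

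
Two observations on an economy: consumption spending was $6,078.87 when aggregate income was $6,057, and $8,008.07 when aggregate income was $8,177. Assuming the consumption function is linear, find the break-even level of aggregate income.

MPC = (8008.07 − 6078.87)/(8177 − 6057) = 1929.2/2120 = 0.91
a = 6078.87 − 0.91(6057) = 6078.87 − 5511.87 = 567
Break-even: Y = a/(1−MPC) = 567/0.09 = 6300

Y = 6300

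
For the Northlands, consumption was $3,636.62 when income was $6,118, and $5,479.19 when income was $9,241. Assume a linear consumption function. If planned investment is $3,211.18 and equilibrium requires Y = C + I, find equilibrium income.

MPC = (5479.19 − 3636.62)/(9241 − 6118) = 1842.57/3123 = 0.59
a = 3636.62 − 0.59(6118) = 27
Equilibrium: Y = 27 + 0.59Y + 3211.18
0.41Y = 3238.18, so Y = 3238.18/0.41 = 7898

Y = 7898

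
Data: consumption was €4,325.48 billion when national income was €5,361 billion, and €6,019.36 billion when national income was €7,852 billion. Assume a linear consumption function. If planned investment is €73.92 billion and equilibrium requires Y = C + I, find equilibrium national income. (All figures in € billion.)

MPC = (6019.36 − 4325.48)/(7852 − 5361) = 1693.88/2491 = 0.68
a = 4325.48 − 0.68(5361) = 680
Equilibrium: Y = 680 + 0.68Y + 73.92
0.32Y = 753.92, so Y = 753.92/0.32 = 2356

Y = 2356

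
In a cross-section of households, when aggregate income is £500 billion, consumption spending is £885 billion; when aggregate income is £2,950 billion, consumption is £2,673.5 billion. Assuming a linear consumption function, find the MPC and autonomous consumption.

MPC = 0.73; a = 520

MPC = ΔC/ΔY = (2673.5 − 885)/(2950 − 500) = 1788.5/2450 = 0.73
a = C − MPC·Y = 885 − 0.73(500) = 885 − 365 = 520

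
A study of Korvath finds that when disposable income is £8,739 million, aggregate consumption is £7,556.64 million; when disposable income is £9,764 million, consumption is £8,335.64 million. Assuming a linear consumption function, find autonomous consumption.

a = 915

MPC = ΔC/ΔY = (8335.64 − 7556.64)/(9764 − 8739) = 779/1025 = 0.76
a = C − MPC·Y = 7556.64 − 0.76(8739) = 7556.64 − 6641.64 = 915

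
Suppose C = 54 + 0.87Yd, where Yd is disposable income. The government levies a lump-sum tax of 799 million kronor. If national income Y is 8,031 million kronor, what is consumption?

Yd = Y − T = 8031 − 799 = 7232
C = 54 + 0.87(7232) = 54 + 6291.84 = 6345.84

C = 6345.84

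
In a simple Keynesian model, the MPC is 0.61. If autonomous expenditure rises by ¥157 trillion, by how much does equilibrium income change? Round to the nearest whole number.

ΔY ≈ 403

The multiplier is 1/(1 − MPC) = 1/0.39.
ΔY = 157/0.39 = 402.56 ≈ 403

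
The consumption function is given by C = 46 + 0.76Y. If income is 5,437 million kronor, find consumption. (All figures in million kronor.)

C = 46 + 0.76(5437) = 46 + 4132.12 = 4178.12

C = 4178.12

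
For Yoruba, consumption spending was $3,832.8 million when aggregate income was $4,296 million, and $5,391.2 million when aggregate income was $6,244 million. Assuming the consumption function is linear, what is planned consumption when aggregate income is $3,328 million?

C = 3058.4

MPC = (5391.2 − 3832.8)/(6244 − 4296) = 1558.4/1948 = 0.8
a = 3832.8 − 0.8(4296) = 3832.8 − 3436.8 = 396
C = 396 + 0.8(3328) = 396 + 2662.4 = 3058.4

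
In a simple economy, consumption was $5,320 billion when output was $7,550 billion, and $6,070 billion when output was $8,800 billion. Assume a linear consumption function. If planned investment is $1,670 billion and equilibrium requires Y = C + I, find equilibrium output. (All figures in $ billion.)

Y = 6150

MPC = (6070 − 5320)/(8800 − 7550) = 750/1250 = 0.6
a = 5320 − 0.6(7550) = 790
Equilibrium: Y = 790 + 0.6Y + 1670
0.4Y = 2460, so Y = 2460/0.4 = 6150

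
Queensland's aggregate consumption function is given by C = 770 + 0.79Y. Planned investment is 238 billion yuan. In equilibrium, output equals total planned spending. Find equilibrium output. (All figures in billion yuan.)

Y = 4800

Y = C + I = 770 + 0.79Y + 238
Y − 0.79Y = 1008
0.21Y = 1008, so Y = 1008/0.21 = 4800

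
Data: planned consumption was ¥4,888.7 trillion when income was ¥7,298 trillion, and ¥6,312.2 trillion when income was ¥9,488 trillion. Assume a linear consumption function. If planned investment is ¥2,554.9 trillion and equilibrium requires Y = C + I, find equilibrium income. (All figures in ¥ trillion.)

MPC = (6312.2 − 4888.7)/(9488 − 7298) = 1423.5/2190 = 0.65
a = 4888.7 − 0.65(7298) = 145
Equilibrium: Y = 145 + 0.65Y + 2554.9
0.35Y = 2699.9, so Y = 2699.9/0.35 = 7714

Y = 7714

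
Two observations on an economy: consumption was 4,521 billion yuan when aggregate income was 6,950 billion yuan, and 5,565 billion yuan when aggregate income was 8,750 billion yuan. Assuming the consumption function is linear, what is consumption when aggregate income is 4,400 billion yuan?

C = 3042

MPC = (5565 − 4521)/(8750 − 6950) = 1044/1800 = 0.58
a = 4521 − 0.58(6950) = 4521 − 4031 = 490
C = 490 + 0.58(4400) = 490 + 2552 = 3042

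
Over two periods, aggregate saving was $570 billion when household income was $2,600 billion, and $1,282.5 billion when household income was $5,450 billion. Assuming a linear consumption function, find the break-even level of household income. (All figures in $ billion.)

MPS = ΔS/ΔY = (1282.5 − 570)/(5450 − 2600) = 712.5/2850 = 0.25
MPC = 1 − MPS = 0.75
From S(2600) = 570: −a + 0.25(2600) = 570, so a = 650 − 570 = 80
Break-even (S = 0): Y = a/MPS = 80/0.25 = 320

Y = 320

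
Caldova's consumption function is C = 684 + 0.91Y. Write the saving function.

S = Y − C = Y − (684 + 0.91Y) = -684 + (1 − 0.91)Y

S = -684 + 0.09Y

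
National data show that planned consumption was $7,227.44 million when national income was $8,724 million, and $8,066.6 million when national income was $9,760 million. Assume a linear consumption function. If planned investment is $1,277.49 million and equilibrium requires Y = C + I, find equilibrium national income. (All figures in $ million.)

MPC = (8066.6 − 7227.44)/(9760 − 8724) = 839.16/1036 = 0.81
a = 7227.44 − 0.81(8724) = 161
Equilibrium: Y = 161 + 0.81Y + 1277.49
0.19Y = 1438.49, so Y = 1438.49/0.19 = 7571

Y = 7571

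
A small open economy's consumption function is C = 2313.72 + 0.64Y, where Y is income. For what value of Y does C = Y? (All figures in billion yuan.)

At break-even, C = Y: 2313.72 + 0.64Y = Y
0.36Y = 2313.72, so Y = 2313.72/0.36 = 6427

Y = 6427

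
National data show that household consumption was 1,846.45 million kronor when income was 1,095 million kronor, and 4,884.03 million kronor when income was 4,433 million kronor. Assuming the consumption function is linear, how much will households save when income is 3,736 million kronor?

MPC = (4884.03 − 1846.45)/(4433 − 1095) = 3037.58/3338 = 0.91
a = 1846.45 − 0.91(1095) = 1846.45 − 996.45 = 850
C = 850 + 0.91(3736) = 4249.76
S = 3736 − 4249.76 = -513.76

S = -513.76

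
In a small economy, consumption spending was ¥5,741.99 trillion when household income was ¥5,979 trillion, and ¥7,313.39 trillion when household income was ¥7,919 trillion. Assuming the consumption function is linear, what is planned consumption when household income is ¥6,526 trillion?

C = 6185.06

MPC = (7313.39 − 5741.99)/(7919 − 5979) = 1571.4/1940 = 0.81
a = 5741.99 − 0.81(5979) = 5741.99 − 4842.99 = 899
C = 899 + 0.81(6526) = 899 + 5286.06 = 6185.06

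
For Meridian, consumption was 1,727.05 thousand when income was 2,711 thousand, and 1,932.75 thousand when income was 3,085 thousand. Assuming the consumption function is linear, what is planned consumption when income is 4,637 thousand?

MPC = (1932.75 − 1727.05)/(3085 − 2711) = 205.7/374 = 0.55
a = 1727.05 − 0.55(2711) = 1727.05 − 1491.05 = 236
C = 236 + 0.55(4637) = 236 + 2550.35 = 2786.35

C = 2786.35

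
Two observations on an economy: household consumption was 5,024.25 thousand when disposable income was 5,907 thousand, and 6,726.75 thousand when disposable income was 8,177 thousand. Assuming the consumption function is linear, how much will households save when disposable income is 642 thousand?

MPC = (6726.75 − 5024.25)/(8177 − 5907) = 1702.5/2270 = 0.75
a = 5024.25 − 0.75(5907) = 5024.25 − 4430.25 = 594
C = 594 + 0.75(642) = 1075.5
S = 642 − 1075.5 = -433.5

S = -433.5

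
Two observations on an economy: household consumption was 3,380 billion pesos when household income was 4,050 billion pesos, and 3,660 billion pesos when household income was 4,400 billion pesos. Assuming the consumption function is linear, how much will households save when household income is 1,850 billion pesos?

MPC = (3660 − 3380)/(4400 − 4050) = 280/350 = 0.8
a = 3380 − 0.8(4050) = 3380 − 3240 = 140
C = 140 + 0.8(1850) = 1620
S = 1850 − 1620 = 230

S = 230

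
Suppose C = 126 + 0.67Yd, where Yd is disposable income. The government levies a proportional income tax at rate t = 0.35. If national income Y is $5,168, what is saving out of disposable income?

S = 982.536

Yd = (1 − 0.35)(5168) = 0.65(5168) = 3359.2
C = 126 + 0.67(3359.2) = 126 + 2250.664 = 2376.664
S = Yd − C = 3359.2 − 2376.664 = 982.536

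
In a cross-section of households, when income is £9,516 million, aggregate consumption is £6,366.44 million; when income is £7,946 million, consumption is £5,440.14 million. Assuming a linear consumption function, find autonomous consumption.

MPC = ΔC/ΔY = (6366.44 − 5440.14)/(9516 − 7946) = 926.3/1570 = 0.59
a = C − MPC·Y = 5440.14 − 0.59(7946) = 5440.14 − 4688.14 = 752

a = 752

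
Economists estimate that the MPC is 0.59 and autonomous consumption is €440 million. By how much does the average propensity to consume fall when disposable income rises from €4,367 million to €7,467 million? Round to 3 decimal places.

ΔAPC = 0.042

At Y = 4367: C = 440 + 0.59(4367) = 3016.53, APC = 3016.53/4367 = 0.6908
At Y = 7467: C = 4845.53, APC = 4845.53/7467 = 0.6489
Fall in APC = 0.6908 − 0.6489 = 0.0419 ≈ 0.042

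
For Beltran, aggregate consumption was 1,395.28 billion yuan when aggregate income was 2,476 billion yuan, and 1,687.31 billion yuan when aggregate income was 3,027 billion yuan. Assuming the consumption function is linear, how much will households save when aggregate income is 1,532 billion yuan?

MPC = (1687.31 − 1395.28)/(3027 − 2476) = 292.03/551 = 0.53
a = 1395.28 − 0.53(2476) = 1395.28 − 1312.28 = 83
C = 83 + 0.53(1532) = 894.96
S = 1532 − 894.96 = 637.04

S = 637.04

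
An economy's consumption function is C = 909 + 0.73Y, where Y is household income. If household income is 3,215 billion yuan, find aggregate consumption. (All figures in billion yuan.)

C = 909 + 0.73(3215) = 909 + 2346.95 = 3255.95

C = 3255.95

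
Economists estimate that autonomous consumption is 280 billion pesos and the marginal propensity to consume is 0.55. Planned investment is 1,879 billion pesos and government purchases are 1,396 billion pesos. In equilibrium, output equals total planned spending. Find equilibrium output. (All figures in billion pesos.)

Y = 7900

Y = C + I + G = 280 + 0.55Y + 1879 + 1396
Y − 0.55Y = 3555
0.45Y = 3555, so Y = 3555/0.45 = 7900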